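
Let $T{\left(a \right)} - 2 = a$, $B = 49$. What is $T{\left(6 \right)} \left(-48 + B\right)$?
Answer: $8$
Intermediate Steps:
$T{\left(a \right)} = 2 + a$
$T{\left(6 \right)} \left(-48 + B\right) = \left(2 + 6\right) \left(-48 + 49\right) = 8 \cdot 1 = 8$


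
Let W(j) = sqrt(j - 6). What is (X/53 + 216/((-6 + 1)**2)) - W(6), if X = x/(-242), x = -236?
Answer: 1388158/160325 ≈ 8.6584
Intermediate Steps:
X = 118/121 (X = -236/(-242) = -236*(-1/242) = 118/121 ≈ 0.97521)
W(j) = sqrt(-6 + j)
(X/53 + 216/((-6 + 1)**2)) - W(6) = ((118/121)/53 + 216/((-6 + 1)**2)) - sqrt(-6 + 6) = ((118/121)*(1/53) + 216/((-5)**2)) - sqrt(0) = (118/6413 + 216/25) - 1*0 = (118/6413 + 216*(1/25)) + 0 = (118/6413 + 216/25) + 0 = 1388158/160325 + 0 = 1388158/160325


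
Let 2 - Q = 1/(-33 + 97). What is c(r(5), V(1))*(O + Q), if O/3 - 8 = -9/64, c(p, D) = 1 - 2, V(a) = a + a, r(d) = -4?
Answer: -409/16 ≈ -25.563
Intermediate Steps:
Q = 127/64 (Q = 2 - 1/(-33 + 97) = 2 - 1/64 = 127/64 ≈ 1.9844)
V(a) = 2*a
c(p, D) = -1
O = 1509/64 (O = 24 + 3*(-9/64) = 24 - 27/64 = 1509/64 ≈ 23.578)
c(r(5), V(1))*(O + Q) = -(1509/64 + 127/64) = -1*409/16 = -409/16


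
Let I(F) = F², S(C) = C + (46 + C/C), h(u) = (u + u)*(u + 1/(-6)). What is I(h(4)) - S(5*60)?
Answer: 5341/9 ≈ 593.44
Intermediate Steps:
h(u) = 2*u*(-⅙ + u) (h(u) = (2*u)*(u - ⅙) = (2*u)*(-⅙ + u) = 2*u*(-⅙ + u))
S(C) = 47 + C (S(C) = C + (46 + 1) = C + 47 = 47 + C)
I(h(4)) - S(5*60) = ((⅓)*4*(-1 + 6*4))² - (47 + 5*60) = ((⅓)*4*(-1 + 24))² - (47 + 300) = ((⅓)*4*23)² - 1*347 = (92/3)² - 347 = 8464/9 - 347 = 5341/9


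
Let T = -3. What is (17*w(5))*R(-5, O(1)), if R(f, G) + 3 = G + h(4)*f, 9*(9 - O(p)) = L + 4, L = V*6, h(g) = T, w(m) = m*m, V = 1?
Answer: 76075/9 ≈ 8452.8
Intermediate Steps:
w(m) = m²
h(g) = -3
L = 6 (L = 1*6 = 6)
O(p) = 71/9 (O(p) = 9 - (6 + 4)/9 = 9 - ⅑*10 = 9 - 10/9 = 71/9)
R(f, G) = -3 + G - 3*f (R(f, G) = -3 + (G - 3*f) = -3 + G - 3*f)
(17*w(5))*R(-5, O(1)) = (17*5²)*(-3 + 71/9 - 3*(-5)) = (17*25)*(-3 + 71/9 + 15) = 425*(179/9) = 76075/9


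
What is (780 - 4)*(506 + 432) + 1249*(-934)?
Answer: -438678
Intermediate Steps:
(780 - 4)*(506 + 432) + 1249*(-934) = 776*938 - 1166566 = 727888 - 1166566 = -438678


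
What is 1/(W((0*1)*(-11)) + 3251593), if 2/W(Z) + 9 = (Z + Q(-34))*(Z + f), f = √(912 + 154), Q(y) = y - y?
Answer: 9/29264335 ≈ 3.0754e-7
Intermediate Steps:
Q(y) = 0
f = √1066 ≈ 32.650
W(Z) = 2/(-9 + Z*(Z + √1066)) (W(Z) = 2/(-9 + (Z + 0)*(Z + √1066)) = 2/(-9 + Z*(Z + √1066)))
1/(W((0*1)*(-11)) + 3251593) = 1/(2/(-9 + ((0*1)*(-11))² + ((0*1)*(-11))*√1066) + 3251593) = 1/(2/(-9 + (0*(-11))² + (0*(-11))*√1066) + 3251593) = 1/(2/(-9 + 0² + 0*√1066) + 3251593) = 1/(2/(-9 + 0 + 0) + 3251593) = 1/(2/(-9) + 3251593) = 1/(2*(-⅑) + 3251593) = 1/(-2/9 + 3251593) = 1/(29264335/9) = 9/29264335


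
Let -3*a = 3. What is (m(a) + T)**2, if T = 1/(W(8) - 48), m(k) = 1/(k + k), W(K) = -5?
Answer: 3025/11236 ≈ 0.26922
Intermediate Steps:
a = -1 (a = -1/3*3 = -1)
m(k) = 1/(2*k)
T = -1/53 (T = 1/(-5 - 48) = 1/(-53) = -1/53 ≈ -0.018868)
(m(a) + T)**2 = ((1/2)/(-1) - 1/53)**2 = ((1/2)*(-1) - 1/53)**2 = (-1/2 - 1/53)**2 = (-55/106)**2 = 3025/11236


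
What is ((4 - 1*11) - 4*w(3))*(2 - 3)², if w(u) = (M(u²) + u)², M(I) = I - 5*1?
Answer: -203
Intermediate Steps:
M(I) = -5 + I (M(I) = I - 5 = -5 + I)
w(u) = (-5 + u + u²)² (w(u) = ((-5 + u²) + u)² = (-5 + u + u²)²)
((4 - 1*11) - 4*w(3))*(2 - 3)² = ((4 - 1*11) - 4*(-5 + 3 + 3²)²)*(2 - 3)² = ((4 - 11) - 4*(-5 + 3 + 9)²)*(-1)² = (-7 - 4*7²)*1 = (-7 - 4*49)*1 = (-7 - 196)*1 = -203*1 = -203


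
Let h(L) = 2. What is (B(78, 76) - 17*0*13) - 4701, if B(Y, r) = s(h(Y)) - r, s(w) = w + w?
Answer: -4773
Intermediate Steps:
s(w) = 2*w
B(Y, r) = 4 - r (B(Y, r) = 2*2 - r = 4 - r)
(B(78, 76) - 17*0*13) - 4701 = ((4 - 1*76) - 17*0*13) - 4701 = ((4 - 76) + 0*13) - 4701 = (-72 + 0) - 4701 = -72 - 4701 = -4773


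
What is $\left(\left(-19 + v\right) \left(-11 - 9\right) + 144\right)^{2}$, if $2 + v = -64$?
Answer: $3400336$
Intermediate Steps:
$v = -66$ ($v = -2 - 64 = -66$)
$\left(\left(-19 + v\right) \left(-11 - 9\right) + 144\right)^{2} = \left(\left(-19 - 66\right) \left(-11 - 9\right) + 144\right)^{2} = \left(\left(-85\right) \left(-20\right) + 144\right)^{2} = \left(1700 + 144\right)^{2} = 1844^{2} = 3400336$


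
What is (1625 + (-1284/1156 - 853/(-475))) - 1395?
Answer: 31667292/137275 ≈ 230.69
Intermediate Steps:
(1625 + (-1284/1156 - 853/(-475))) - 1395 = (1625 + (-1284*1/1156 - 853*(-1/475))) - 1395 = (1625 + (-321/289 + 853/475)) - 1395 = (1625 + 94042/137275) - 1395 = 223165917/137275 - 1395 = 31667292/137275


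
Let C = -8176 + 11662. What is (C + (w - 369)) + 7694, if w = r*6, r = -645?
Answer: 6941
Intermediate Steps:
C = 3486
w = -3870 (w = -645*6 = -3870)
(C + (w - 369)) + 7694 = (3486 + (-3870 - 369)) + 7694 = (3486 - 4239) + 7694 = -753 + 7694 = 6941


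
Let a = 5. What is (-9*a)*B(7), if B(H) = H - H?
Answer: 0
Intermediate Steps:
B(H) = 0
(-9*a)*B(7) = -9*5*0 = -45*0 = 0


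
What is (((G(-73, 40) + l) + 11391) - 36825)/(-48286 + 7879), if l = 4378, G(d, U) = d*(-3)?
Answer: 20837/40407 ≈ 0.51568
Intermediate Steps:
G(d, U) = -3*d
(((G(-73, 40) + l) + 11391) - 36825)/(-48286 + 7879) = (((-3*(-73) + 4378) + 11391) - 36825)/(-48286 + 7879) = (((219 + 4378) + 11391) - 36825)/(-40407) = ((4597 + 11391) - 36825)*(-1/40407) = (15988 - 36825)*(-1/40407) = -20837*(-1/40407) = 20837/40407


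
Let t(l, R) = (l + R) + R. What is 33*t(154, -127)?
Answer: -3300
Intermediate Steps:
t(l, R) = l + 2*R (t(l, R) = (R + l) + R = l + 2*R)
33*t(154, -127) = 33*(154 + 2*(-127)) = 33*(154 - 254) = 33*(-100) = -3300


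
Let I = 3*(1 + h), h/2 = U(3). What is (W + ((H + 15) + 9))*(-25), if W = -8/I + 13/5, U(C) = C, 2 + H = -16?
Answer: -4315/21 ≈ -205.48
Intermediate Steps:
H = -18 (H = -2 - 16 = -18)
h = 6 (h = 2*3 = 6)
I = 21 (I = 3*(1 + 6) = 3*7 = 21)
W = 233/105 (W = -8/21 + 13/5 = 233/105 ≈ 2.2190)
(W + ((H + 15) + 9))*(-25) = (233/105 + ((-18 + 15) + 9))*(-25) = (233/105 + (-3 + 9))*(-25) = (233/105 + 6)*(-25) = (863/105)*(-25) = -4315/21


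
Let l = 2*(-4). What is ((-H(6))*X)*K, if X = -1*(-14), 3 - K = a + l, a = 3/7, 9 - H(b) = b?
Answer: -444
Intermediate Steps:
l = -8
H(b) = 9 - b
a = 3/7 (a = 3*(⅐) = 3/7 ≈ 0.42857)
K = 74/7 (K = 3 - (3/7 - 8) = 3 - 1*(-53/7) = 3 + 53/7 = 74/7 ≈ 10.571)
X = 14
((-H(6))*X)*K = (-(9 - 1*6)*14)*(74/7) = (-(9 - 6)*14)*(74/7) = (-1*3*14)*(74/7) = -3*14*(74/7) = -42*74/7 = -444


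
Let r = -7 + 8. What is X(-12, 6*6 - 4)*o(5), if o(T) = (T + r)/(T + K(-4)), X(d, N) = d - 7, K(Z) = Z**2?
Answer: -38/7 ≈ -5.4286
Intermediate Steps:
r = 1
X(d, N) = -7 + d
o(T) = (1 + T)/(16 + T) (o(T) = (T + 1)/(T + (-4)**2) = (1 + T)/(T + 16) = (1 + T)/(16 + T))
X(-12, 6*6 - 4)*o(5) = (-7 - 12)*((1 + 5)/(16 + 5)) = -19*6/21 = -19*2/7 = -38/7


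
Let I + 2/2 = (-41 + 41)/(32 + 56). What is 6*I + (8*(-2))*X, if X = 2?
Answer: -38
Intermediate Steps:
I = -1 (I = -1 + (-41 + 41)/(32 + 56) = -1 + 0/88 = -1 + 0*(1/88) = -1 + 0 = -1)
6*I + (8*(-2))*X = 6*(-1) + (8*(-2))*2 = -6 - 16*2 = -6 - 32 = -38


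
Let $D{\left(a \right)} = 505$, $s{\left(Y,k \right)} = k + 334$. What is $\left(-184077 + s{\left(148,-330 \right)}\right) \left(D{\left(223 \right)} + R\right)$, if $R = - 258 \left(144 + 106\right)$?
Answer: $11779751635$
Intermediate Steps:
$s{\left(Y,k \right)} = 334 + k$
$R = -64500$ ($R = \left(-258\right) 250 = -64500$)
$\left(-184077 + s{\left(148,-330 \right)}\right) \left(D{\left(223 \right)} + R\right) = \left(-184077 + \left(334 - 330\right)\right) \left(505 - 64500\right) = \left(-184077 + 4\right) \left(-63995\right) = \left(-184073\right) \left(-63995\right) = 11779751635$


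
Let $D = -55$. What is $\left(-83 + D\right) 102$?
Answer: $-14076$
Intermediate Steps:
$\left(-83 + D\right) 102 = \left(-83 - 55\right) 102 = \left(-138\right) 102 = -14076$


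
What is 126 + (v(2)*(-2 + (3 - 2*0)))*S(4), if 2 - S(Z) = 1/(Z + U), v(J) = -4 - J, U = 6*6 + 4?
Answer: 2511/22 ≈ 114.14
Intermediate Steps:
U = 40 (U = 36 + 4 = 40)
S(Z) = 2 - 1/(40 + Z) (S(Z) = 2 - 1/(Z + 40) = 2 - 1/(40 + Z))
126 + (v(2)*(-2 + (3 - 2*0)))*S(4) = 126 + ((-4 - 1*2)*(-2 + (3 - 2*0)))*((79 + 2*4)/(40 + 4)) = 126 + ((-4 - 2)*(-2 + (3 + 0)))*((79 + 8)/44) = 126 + (-6*(-2 + 3))*((1/44)*87) = 126 - 6*1*(87/44) = 126 - 6*87/44 = 126 - 261/22 = 2511/22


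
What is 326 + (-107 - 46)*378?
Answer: -57508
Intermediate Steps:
326 + (-107 - 46)*378 = 326 - 153*378 = 326 - 57834 = -57508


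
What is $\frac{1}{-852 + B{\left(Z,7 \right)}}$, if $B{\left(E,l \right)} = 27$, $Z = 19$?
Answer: $- \frac{1}{825} \approx -0.0012121$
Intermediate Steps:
$\frac{1}{-852 + B{\left(Z,7 \right)}} = \frac{1}{-852 + 27} = \frac{1}{-825} = - \frac{1}{825}$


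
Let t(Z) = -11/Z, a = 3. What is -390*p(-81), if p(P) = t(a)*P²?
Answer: 9382230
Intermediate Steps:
p(P) = -11*P²/3 (p(P) = (-11/3)*P² = (-11*⅓)*P² = -11*P²/3)
-390*p(-81) = -(-1430)*(-81)² = -(-1430)*6561 = -390*(-24057) = 9382230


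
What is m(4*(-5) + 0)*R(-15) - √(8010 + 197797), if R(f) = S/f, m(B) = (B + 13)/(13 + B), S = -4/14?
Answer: 2/105 - √205807 ≈ -453.64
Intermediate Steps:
S = -2/7 (S = -4*1/14 = -2/7 ≈ -0.28571)
m(B) = 1 (m(B) = (13 + B)/(13 + B) = 1)
R(f) = -2/(7*f)
m(4*(-5) + 0)*R(-15) - √(8010 + 197797) = 1*(-2/7/(-15)) - √(8010 + 197797) = 1*(-2/7*(-1/15)) - √205807 = 1*(2/105) - √205807 = 2/105 - √205807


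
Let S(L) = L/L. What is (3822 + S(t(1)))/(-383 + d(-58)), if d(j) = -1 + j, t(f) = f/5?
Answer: -3823/442 ≈ -8.6493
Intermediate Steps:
t(f) = f/5 (t(f) = f*(1/5) = f/5)
S(L) = 1
(3822 + S(t(1)))/(-383 + d(-58)) = (3822 + 1)/(-383 + (-1 - 58)) = 3823/(-383 - 59) = 3823/(-442) = 3823*(-1/442) = -3823/442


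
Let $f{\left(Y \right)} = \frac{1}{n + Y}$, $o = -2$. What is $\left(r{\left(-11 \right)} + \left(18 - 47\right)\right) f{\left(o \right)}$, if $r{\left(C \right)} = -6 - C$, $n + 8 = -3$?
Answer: $\frac{24}{13} \approx 1.8462$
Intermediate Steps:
$n = -11$ ($n = -8 - 3 = -11$)
$f{\left(Y \right)} = \frac{1}{-11 + Y}$
$\left(r{\left(-11 \right)} + \left(18 - 47\right)\right) f{\left(o \right)} = \frac{\left(-6 - -11\right) + \left(18 - 47\right)}{-11 - 2} = \frac{\left(-6 + 11\right) - 29}{-13} = \left(5 - 29\right) \left(- \frac{1}{13}\right) = \left(-24\right) \left(- \frac{1}{13}\right) = \frac{24}{13}$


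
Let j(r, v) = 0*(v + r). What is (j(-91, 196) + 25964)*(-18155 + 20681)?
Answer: 65585064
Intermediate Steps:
j(r, v) = 0 (j(r, v) = 0*(r + v) = 0)
(j(-91, 196) + 25964)*(-18155 + 20681) = (0 + 25964)*(-18155 + 20681) = 25964*2526 = 65585064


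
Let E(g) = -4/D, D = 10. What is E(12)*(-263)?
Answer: 526/5 ≈ 105.20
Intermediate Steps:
E(g) = -⅖ (E(g) = -4/10 = -4*⅒ = -⅖)
E(12)*(-263) = -⅖*(-263) = 526/5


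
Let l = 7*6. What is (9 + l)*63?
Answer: 3213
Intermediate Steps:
l = 42
(9 + l)*63 = (9 + 42)*63 = 51*63 = 3213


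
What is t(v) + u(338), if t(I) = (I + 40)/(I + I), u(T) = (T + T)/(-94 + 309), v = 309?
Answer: 492803/132870 ≈ 3.7089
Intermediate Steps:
u(T) = 2*T/215 (u(T) = (2*T)/215 = (2*T)*(1/215) = 2*T/215)
t(I) = (40 + I)/(2*I) (t(I) = (40 + I)/((2*I)) = (40 + I)*(1/(2*I)) = (40 + I)/(2*I))
t(v) + u(338) = (1/2)*(40 + 309)/309 + (2/215)*338 = (1/2)*(1/309)*349 + 676/215 = 349/618 + 676/215 = 492803/132870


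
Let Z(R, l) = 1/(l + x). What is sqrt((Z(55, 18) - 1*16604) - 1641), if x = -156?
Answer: I*sqrt(347457918)/138 ≈ 135.07*I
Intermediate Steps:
Z(R, l) = 1/(-156 + l) (Z(R, l) = 1/(l - 156) = 1/(-156 + l))
sqrt((Z(55, 18) - 1*16604) - 1641) = sqrt((1/(-156 + 18) - 1*16604) - 1641) = sqrt((1/(-138) - 16604) - 1641) = sqrt((-1/138 - 16604) - 1641) = sqrt(-2291353/138 - 1641) = sqrt(-2517811/138) = I*sqrt(347457918)/138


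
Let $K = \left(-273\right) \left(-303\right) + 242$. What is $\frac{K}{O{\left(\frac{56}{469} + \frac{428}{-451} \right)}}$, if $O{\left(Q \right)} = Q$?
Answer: $- \frac{2506832537}{25068} \approx -1.0 \cdot 10^{5}$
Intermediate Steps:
$K = 82961$ ($K = 82719 + 242 = 82961$)
$\frac{K}{O{\left(\frac{56}{469} + \frac{428}{-451} \right)}} = \frac{82961}{\frac{56}{469} + \frac{428}{-451}} = \frac{82961}{56 \cdot \frac{1}{469} + 428 \left(- \frac{1}{451}\right)} = \frac{82961}{\frac{8}{67} - \frac{428}{451}} = \frac{82961}{- \frac{25068}{30217}} = 82961 \left(- \frac{30217}{25068}\right) = - \frac{2506832537}{25068}$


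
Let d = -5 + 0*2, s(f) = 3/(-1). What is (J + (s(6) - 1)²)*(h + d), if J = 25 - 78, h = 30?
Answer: -925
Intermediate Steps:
s(f) = -3 (s(f) = 3*(-1) = -3)
d = -5 (d = -5 + 0 = -5)
J = -53
(J + (s(6) - 1)²)*(h + d) = (-53 + (-3 - 1)²)*(30 - 5) = (-53 + (-4)²)*25 = (-53 + 16)*25 = -37*25 = -925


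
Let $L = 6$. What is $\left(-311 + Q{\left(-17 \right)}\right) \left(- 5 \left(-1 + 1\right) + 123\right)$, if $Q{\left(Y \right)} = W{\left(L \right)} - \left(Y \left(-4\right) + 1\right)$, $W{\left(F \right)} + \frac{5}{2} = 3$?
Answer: $- \frac{93357}{2} \approx -46679.0$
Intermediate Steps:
$W{\left(F \right)} = \frac{1}{2}$ ($W{\left(F \right)} = - \frac{5}{2} + 3 = \frac{1}{2}$)
$Q{\left(Y \right)} = - \frac{1}{2} + 4 Y$ ($Q{\left(Y \right)} = \frac{1}{2} - \left(Y \left(-4\right) + 1\right) = \frac{1}{2} - \left(- 4 Y + 1\right) = \frac{1}{2} - \left(1 - 4 Y\right) = \frac{1}{2} + \left(-1 + 4 Y\right) = - \frac{1}{2} + 4 Y$)
$\left(-311 + Q{\left(-17 \right)}\right) \left(- 5 \left(-1 + 1\right) + 123\right) = \left(-311 + \left(- \frac{1}{2} + 4 \left(-17\right)\right)\right) \left(- 5 \left(-1 + 1\right) + 123\right) = \left(-311 - \frac{137}{2}\right) \left(\left(-5\right) 0 + 123\right) = \left(-311 - \frac{137}{2}\right) \left(0 + 123\right) = \left(- \frac{759}{2}\right) 123 = - \frac{93357}{2}$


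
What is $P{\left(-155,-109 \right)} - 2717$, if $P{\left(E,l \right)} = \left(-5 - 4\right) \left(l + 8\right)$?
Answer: $-1808$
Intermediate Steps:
$P{\left(E,l \right)} = -72 - 9 l$ ($P{\left(E,l \right)} = - 9 \left(8 + l\right) = -72 - 9 l$)
$P{\left(-155,-109 \right)} - 2717 = \left(-72 - -981\right) - 2717 = \left(-72 + 981\right) - 2717 = 909 - 2717 = -1808$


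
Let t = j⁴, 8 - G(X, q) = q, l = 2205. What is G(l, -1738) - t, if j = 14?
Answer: -36670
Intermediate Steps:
G(X, q) = 8 - q
t = 38416 (t = 14⁴ = 38416)
G(l, -1738) - t = (8 - 1*(-1738)) - 1*38416 = (8 + 1738) - 38416 = 1746 - 38416 = -36670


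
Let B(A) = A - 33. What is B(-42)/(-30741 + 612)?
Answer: 25/10043 ≈ 0.0024893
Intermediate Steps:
B(A) = -33 + A
B(-42)/(-30741 + 612) = (-33 - 42)/(-30741 + 612) = -75/(-30129) = -75*(-1/30129) = 25/10043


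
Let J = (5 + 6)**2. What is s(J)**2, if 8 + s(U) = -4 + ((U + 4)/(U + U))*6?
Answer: 1159929/14641 ≈ 79.225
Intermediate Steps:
J = 121 (J = 11**2 = 121)
s(U) = -12 + 3*(4 + U)/U (s(U) = -8 + (-4 + ((U + 4)/(U + U))*6) = -8 + (-4 + ((4 + U)/((2*U)))*6) = -8 + (-4 + ((4 + U)*(1/(2*U)))*6) = -8 + (-4 + ((4 + U)/(2*U))*6) = -8 + (-4 + 3*(4 + U)/U) = -12 + 3*(4 + U)/U)
s(J)**2 = (-9 + 12/121)**2 = (-1077/121)**2 = 1159929/14641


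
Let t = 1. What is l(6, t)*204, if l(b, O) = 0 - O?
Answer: -204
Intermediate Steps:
l(b, O) = -O
l(6, t)*204 = -1*1*204 = -1*204 = -204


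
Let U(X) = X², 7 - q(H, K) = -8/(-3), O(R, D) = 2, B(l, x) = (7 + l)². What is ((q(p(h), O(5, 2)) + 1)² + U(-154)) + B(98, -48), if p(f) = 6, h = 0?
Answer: 312925/9 ≈ 34769.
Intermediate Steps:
q(H, K) = 13/3 (q(H, K) = 7 - (-8)/(-3) = 7 - (-8)*(-1)/3 = 7 - 1*8/3 = 7 - 8/3 = 13/3)
((q(p(h), O(5, 2)) + 1)² + U(-154)) + B(98, -48) = ((13/3 + 1)² + (-154)²) + (7 + 98)² = ((16/3)² + 23716) + 105² = (256/9 + 23716) + 11025 = 213700/9 + 11025 = 312925/9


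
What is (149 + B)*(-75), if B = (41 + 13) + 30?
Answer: -17475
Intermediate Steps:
B = 84 (B = 54 + 30 = 84)
(149 + B)*(-75) = (149 + 84)*(-75) = 233*(-75) = -17475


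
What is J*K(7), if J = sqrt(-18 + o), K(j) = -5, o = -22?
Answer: -10*I*sqrt(10) ≈ -31.623*I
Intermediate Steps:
J = 2*I*sqrt(10) (J = sqrt(-18 - 22) = sqrt(-40) = 2*I*sqrt(10) ≈ 6.3246*I)
J*K(7) = (2*I*sqrt(10))*(-5) = -10*I*sqrt(10)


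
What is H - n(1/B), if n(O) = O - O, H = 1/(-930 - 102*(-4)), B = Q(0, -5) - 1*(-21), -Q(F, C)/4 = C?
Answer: -1/522 ≈ -0.0019157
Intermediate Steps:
Q(F, C) = -4*C
B = 41 (B = -4*(-5) - 1*(-21) = 20 + 21 = 41)
H = -1/522 (H = 1/(-930 + 408) = 1/(-522) = -1/522 ≈ -0.0019157)
n(O) = 0
H - n(1/B) = -1/522 - 1*0 = -1/522 + 0 = -1/522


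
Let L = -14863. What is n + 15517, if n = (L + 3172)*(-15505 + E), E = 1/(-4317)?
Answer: 260868359105/1439 ≈ 1.8128e+8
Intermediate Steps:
E = -1/4317 ≈ -0.00023164
n = 260846030142/1439 (n = (-14863 + 3172)*(-15505 - 1/4317) = -11691*(-66935086/4317) = 260846030142/1439 ≈ 1.8127e+8)
n + 15517 = 260846030142/1439 + 15517 = 260868359105/1439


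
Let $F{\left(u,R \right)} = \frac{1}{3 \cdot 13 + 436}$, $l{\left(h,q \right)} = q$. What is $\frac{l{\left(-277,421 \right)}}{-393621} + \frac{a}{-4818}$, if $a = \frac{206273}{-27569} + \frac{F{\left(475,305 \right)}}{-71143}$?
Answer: $\frac{2497221249117022}{5166134963554877675} \approx 0.00048338$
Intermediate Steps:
$F{\left(u,R \right)} = \frac{1}{475}$ ($F{\left(u,R \right)} = \frac{1}{39 + 436} = \frac{1}{475}$)
$a = - \frac{366872002426}{49033534175}$ ($a = \frac{206273}{-27569} + \frac{1}{475 \left(-71143\right)} = 206273 \left(- \frac{1}{27569}\right) + \frac{1}{475} \left(- \frac{1}{71143}\right) = - \frac{206273}{27569} - \frac{1}{33792925} = - \frac{366872002426}{49033534175} \approx -7.4821$)
$\frac{l{\left(-277,421 \right)}}{-393621} + \frac{a}{-4818} = \frac{421}{-393621} - \frac{366872002426}{49033534175 \left(-4818\right)} = 421 \left(- \frac{1}{393621}\right) - - \frac{183436001213}{118121783827575} = - \frac{421}{393621} + \frac{183436001213}{118121783827575} = \frac{2497221249117022}{5166134963554877675}$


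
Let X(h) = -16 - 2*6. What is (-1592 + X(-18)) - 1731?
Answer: -3351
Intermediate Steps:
X(h) = -28 (X(h) = -16 - 1*12 = -16 - 12 = -28)
(-1592 + X(-18)) - 1731 = (-1592 - 28) - 1731 = -1620 - 1731 = -3351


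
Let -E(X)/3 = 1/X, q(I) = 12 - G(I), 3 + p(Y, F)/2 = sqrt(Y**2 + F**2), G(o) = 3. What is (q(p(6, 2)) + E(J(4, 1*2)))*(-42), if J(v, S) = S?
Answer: -315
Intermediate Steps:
p(Y, F) = -6 + 2*sqrt(F**2 + Y**2) (p(Y, F) = -6 + 2*sqrt(Y**2 + F**2) = -6 + 2*sqrt(F**2 + Y**2))
q(I) = 9 (q(I) = 12 - 1*3 = 12 - 3 = 9)
E(X) = -3/X
(q(p(6, 2)) + E(J(4, 1*2)))*(-42) = (9 - 3/(1*2))*(-42) = (9 - 3/2)*(-42) = (15/2)*(-42) = -315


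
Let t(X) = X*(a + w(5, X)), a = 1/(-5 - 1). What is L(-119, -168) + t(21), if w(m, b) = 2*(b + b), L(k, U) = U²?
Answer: 59969/2 ≈ 29985.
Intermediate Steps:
w(m, b) = 4*b (w(m, b) = 2*(2*b) = 4*b)
a = -⅙ (a = 1/(-6) = -⅙ ≈ -0.16667)
t(X) = X*(-⅙ + 4*X)
L(-119, -168) + t(21) = (-168)² + (⅙)*21*(-1 + 24*21) = 28224 + (⅙)*21*(-1 + 504) = 28224 + (⅙)*21*503 = 28224 + 3521/2 = 59969/2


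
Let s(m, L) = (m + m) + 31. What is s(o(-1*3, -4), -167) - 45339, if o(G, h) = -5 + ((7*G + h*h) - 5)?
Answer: -45338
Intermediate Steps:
o(G, h) = -10 + h² + 7*G (o(G, h) = -5 + ((7*G + h²) - 5) = -5 + ((h² + 7*G) - 5) = -5 + (-5 + h² + 7*G) = -10 + h² + 7*G)
s(m, L) = 31 + 2*m (s(m, L) = 2*m + 31 = 31 + 2*m)
s(o(-1*3, -4), -167) - 45339 = (31 + 2*(-10 + (-4)² + 7*(-1*3))) - 45339 = (31 + 2*(-10 + 16 + 7*(-3))) - 45339 = (31 + 2*(-10 + 16 - 21)) - 45339 = (31 + 2*(-15)) - 45339 = (31 - 30) - 45339 = 1 - 45339 = -45338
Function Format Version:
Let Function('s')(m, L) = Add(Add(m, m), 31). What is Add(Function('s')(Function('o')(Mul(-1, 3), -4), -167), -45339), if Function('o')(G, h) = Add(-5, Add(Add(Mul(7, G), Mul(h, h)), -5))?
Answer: -45338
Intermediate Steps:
Function('o')(G, h) = Add(-10, Pow(h, 2), Mul(7, G)) (Function('o')(G, h) = Add(-5, Add(Add(Mul(7, G), Pow(h, 2)), -5)) = Add(-5, Add(Add(Pow(h, 2), Mul(7, G)), -5)) = Add(-5, Add(-5, Pow(h, 2), Mul(7, G))) = Add(-10, Pow(h, 2), Mul(7, G)))
Function('s')(m, L) = Add(31, Mul(2, m)) (Function('s')(m, L) = Add(Mul(2, m), 31) = Add(31, Mul(2, m)))
Add(Function('s')(Function('o')(Mul(-1, 3), -4), -167), -45339) = Add(Add(31, Mul(2, Add(-10, Pow(-4, 2), Mul(7, Mul(-1, 3))))), -45339) = Add(Add(31, Mul(2, Add(-10, 16, Mul(7, -3)))), -45339) = Add(Add(31, Mul(2, Add(-10, 16, -21))), -45339) = Add(Add(31, Mul(2, -15)), -45339) = Add(Add(31, -30), -45339) = Add(1, -45339) = -45338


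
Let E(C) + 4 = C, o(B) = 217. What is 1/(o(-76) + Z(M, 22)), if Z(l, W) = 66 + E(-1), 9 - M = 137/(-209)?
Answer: 1/278 ≈ 0.0035971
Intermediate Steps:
E(C) = -4 + C
M = 2018/209 (M = 9 - 137/(-209) = 9 - 137*(-1)/209 = 9 - 1*(-137/209) = 9 + 137/209 = 2018/209 ≈ 9.6555)
Z(l, W) = 61 (Z(l, W) = 66 + (-4 - 1) = 66 - 5 = 61)
1/(o(-76) + Z(M, 22)) = 1/(217 + 61) = 1/278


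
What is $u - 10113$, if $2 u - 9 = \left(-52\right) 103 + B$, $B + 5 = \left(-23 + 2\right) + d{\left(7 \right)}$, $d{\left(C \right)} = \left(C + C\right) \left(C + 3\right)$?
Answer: $- \frac{25459}{2} \approx -12730.0$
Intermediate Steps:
$d{\left(C \right)} = 2 C \left(3 + C\right)$
$B = 114$ ($B = -5 + \left(\left(-23 + 2\right) + 2 \cdot 7 \left(3 + 7\right)\right) = -5 - \left(21 - 140\right) = -5 + \left(-21 + 140\right) = -5 + 119 = 114$)
$u = - \frac{5233}{2}$ ($u = \frac{9}{2} + \frac{\left(-52\right) 103 + 114}{2} = \frac{9}{2} + \frac{-5356 + 114}{2} = \frac{9}{2} + \frac{1}{2} \left(-5242\right) = \frac{9}{2} - 2621 = - \frac{5233}{2} \approx -2616.5$)
$u - 10113 = - \frac{5233}{2} - 10113 = - \frac{25459}{2}$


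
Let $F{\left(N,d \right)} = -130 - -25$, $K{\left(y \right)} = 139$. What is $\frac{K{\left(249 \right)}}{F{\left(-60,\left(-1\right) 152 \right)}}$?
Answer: $- \frac{139}{105} \approx -1.3238$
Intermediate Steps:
$F{\left(N,d \right)} = -105$ ($F{\left(N,d \right)} = -130 + 25 = -105$)
$\frac{K{\left(249 \right)}}{F{\left(-60,\left(-1\right) 152 \right)}} = \frac{139}{-105} = 139 \left(- \frac{1}{105}\right) = - \frac{139}{105}$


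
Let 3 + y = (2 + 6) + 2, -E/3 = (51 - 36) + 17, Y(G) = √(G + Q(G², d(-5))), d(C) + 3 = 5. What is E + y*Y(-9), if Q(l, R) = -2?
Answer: -96 + 7*I*√11 ≈ -96.0 + 23.216*I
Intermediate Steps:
d(C) = 2 (d(C) = -3 + 5 = 2)
Y(G) = √(-2 + G) (Y(G) = √(G - 2) = √(-2 + G))
E = -96 (E = -3*((51 - 36) + 17) = -3*(15 + 17) = -3*32 = -96)
y = 7 (y = -3 + ((2 + 6) + 2) = -3 + (8 + 2) = -3 + 10 = 7)
E + y*Y(-9) = -96 + 7*√(-2 - 9) = -96 + 7*√(-11) = -96 + 7*(I*√11) = -96 + 7*I*√11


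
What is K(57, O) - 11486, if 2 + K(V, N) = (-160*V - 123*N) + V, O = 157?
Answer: -39862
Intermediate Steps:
K(V, N) = -2 - 159*V - 123*N (K(V, N) = -2 + ((-160*V - 123*N) + V) = -2 + (-159*V - 123*N) = -2 - 159*V - 123*N)
K(57, O) - 11486 = (-2 - 159*57 - 123*157) - 11486 = (-2 - 9063 - 19311) - 11486 = -28376 - 11486 = -39862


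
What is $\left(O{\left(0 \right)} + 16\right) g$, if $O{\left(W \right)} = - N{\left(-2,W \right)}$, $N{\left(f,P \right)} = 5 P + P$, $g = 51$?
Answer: $816$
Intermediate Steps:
$N{\left(f,P \right)} = 6 P$
$O{\left(W \right)} = - 6 W$
$\left(O{\left(0 \right)} + 16\right) g = \left(\left(-6\right) 0 + 16\right) 51 = \left(0 + 16\right) 51 = 16 \cdot 51 = 816$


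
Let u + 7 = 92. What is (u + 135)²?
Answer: 48400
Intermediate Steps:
u = 85 (u = -7 + 92 = 85)
(u + 135)² = (85 + 135)² = 220² = 48400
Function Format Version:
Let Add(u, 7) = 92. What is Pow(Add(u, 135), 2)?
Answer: 48400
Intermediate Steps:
u = 85 (u = Add(-7, 92) = 85)
Pow(Add(u, 135), 2) = Pow(Add(85, 135), 2) = Pow(220, 2) = 48400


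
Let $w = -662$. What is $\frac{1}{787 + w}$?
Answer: $\frac{1}{125} \approx 0.008$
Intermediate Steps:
$\frac{1}{787 + w} = \frac{1}{787 - 662} = \frac{1}{125}$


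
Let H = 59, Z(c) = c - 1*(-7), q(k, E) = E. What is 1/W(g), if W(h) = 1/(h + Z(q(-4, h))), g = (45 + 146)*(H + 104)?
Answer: 62273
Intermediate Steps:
Z(c) = 7 + c (Z(c) = c + 7 = 7 + c)
g = 31133 (g = (45 + 146)*(59 + 104) = 191*163 = 31133)
W(h) = 1/(7 + 2*h) (W(h) = 1/(h + (7 + h)) = 1/(7 + 2*h))
1/W(g) = 1/(1/(7 + 2*31133)) = 1/(1/(7 + 62266)) = 1/(1/62273) = 62273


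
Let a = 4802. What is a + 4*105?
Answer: 5222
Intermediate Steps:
a + 4*105 = 4802 + 4*105 = 4802 + 420 = 5222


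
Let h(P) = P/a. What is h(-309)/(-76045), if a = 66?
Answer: 103/1672990 ≈ 6.1566e-5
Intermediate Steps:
h(P) = P/66
h(-309)/(-76045) = ((1/66)*(-309))/(-76045) = -103/22*(-1/76045) = 103/1672990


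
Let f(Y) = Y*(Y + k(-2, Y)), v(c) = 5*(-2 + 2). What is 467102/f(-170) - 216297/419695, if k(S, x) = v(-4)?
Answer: 18978939059/1212918550 ≈ 15.647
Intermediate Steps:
v(c) = 0 (v(c) = 5*0 = 0)
k(S, x) = 0
f(Y) = Y² (f(Y) = Y*(Y + 0) = Y*Y = Y²)
467102/f(-170) - 216297/419695 = 467102/((-170)²) - 216297/419695 = 467102/28900 - 216297*1/419695 = 467102*(1/28900) - 216297/419695 = 233551/14450 - 216297/419695 = 18978939059/1212918550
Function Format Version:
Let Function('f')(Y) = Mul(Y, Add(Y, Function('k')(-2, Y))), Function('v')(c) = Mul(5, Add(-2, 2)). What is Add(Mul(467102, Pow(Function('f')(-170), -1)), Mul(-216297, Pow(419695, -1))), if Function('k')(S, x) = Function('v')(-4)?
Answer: Rational(18978939059, 1212918550) ≈ 15.647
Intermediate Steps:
Function('v')(c) = 0 (Function('v')(c) = Mul(5, 0) = 0)
Function('k')(S, x) = 0
Function('f')(Y) = Pow(Y, 2) (Function('f')(Y) = Mul(Y, Add(Y, 0)) = Mul(Y, Y) = Pow(Y, 2))
Add(Mul(467102, Pow(Function('f')(-170), -1)), Mul(-216297, Pow(419695, -1))) = Add(Mul(467102, Pow(Pow(-170, 2), -1)), Mul(-216297, Pow(419695, -1))) = Add(Mul(467102, Pow(28900, -1)), Mul(-216297, Rational(1, 419695))) = Add(Mul(467102, Rational(1, 28900)), Rational(-216297, 419695)) = Add(Rational(233551, 14450), Rational(-216297, 419695)) = Rational(18978939059, 1212918550)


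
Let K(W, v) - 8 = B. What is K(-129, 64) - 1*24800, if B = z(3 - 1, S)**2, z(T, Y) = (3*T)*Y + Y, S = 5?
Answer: -23567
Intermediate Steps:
z(T, Y) = Y + 3*T*Y (z(T, Y) = 3*T*Y + Y = Y + 3*T*Y)
B = 1225 (B = (5*(1 + 3*(3 - 1)))**2 = (5*(1 + 3*2))**2 = (5*(1 + 6))**2 = (5*7)**2 = 35**2 = 1225)
K(W, v) = 1233 (K(W, v) = 8 + 1225 = 1233)
K(-129, 64) - 1*24800 = 1233 - 1*24800 = 1233 - 24800 = -23567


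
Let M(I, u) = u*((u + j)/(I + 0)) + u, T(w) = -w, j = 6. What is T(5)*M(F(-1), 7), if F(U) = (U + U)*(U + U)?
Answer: -595/4 ≈ -148.75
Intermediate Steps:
F(U) = 4*U² (F(U) = (2*U)*(2*U) = 4*U²)
M(I, u) = u + u*(6 + u)/I (M(I, u) = u*((u + 6)/(I + 0)) + u = u*((6 + u)/I) + u = u*(6 + u)/I + u = u + u*(6 + u)/I)
T(5)*M(F(-1), 7) = (-1*5)*(7*(6 + 4*(-1)² + 7)/((4*(-1)²))) = -35*(6 + 4*1 + 7)/(4*1) = -35*(6 + 4 + 7)/4 = -35*17/4 = -5*119/4 = -595/4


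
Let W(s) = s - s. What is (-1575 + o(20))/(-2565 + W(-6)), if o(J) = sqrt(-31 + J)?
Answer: 35/57 - I*sqrt(11)/2565 ≈ 0.61403 - 0.001293*I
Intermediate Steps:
W(s) = 0
(-1575 + o(20))/(-2565 + W(-6)) = (-1575 + sqrt(-31 + 20))/(-2565 + 0) = (-1575 + sqrt(-11))/(-2565) = (-1575 + I*sqrt(11))*(-1/2565) = 35/57 - I*sqrt(11)/2565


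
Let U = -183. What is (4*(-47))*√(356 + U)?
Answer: -188*√173 ≈ -2472.8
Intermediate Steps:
(4*(-47))*√(356 + U) = (4*(-47))*√(356 - 183) = -188*√173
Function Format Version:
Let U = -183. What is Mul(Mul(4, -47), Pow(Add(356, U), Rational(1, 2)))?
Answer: Mul(-188, Pow(173, Rational(1, 2))) ≈ -2472.8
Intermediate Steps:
Mul(Mul(4, -47), Pow(Add(356, U), Rational(1, 2))) = Mul(Mul(4, -47), Pow(Add(356, -183), Rational(1, 2))) = Mul(-188, Pow(173, Rational(1, 2)))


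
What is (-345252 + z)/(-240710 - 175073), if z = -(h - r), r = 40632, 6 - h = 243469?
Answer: 61157/415783 ≈ 0.14709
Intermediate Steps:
h = -243463 (h = 6 - 1*243469 = 6 - 243469 = -243463)
z = 284095 (z = -(-243463 - 1*40632) = -(-243463 - 40632) = -1*(-284095) = 284095)
(-345252 + z)/(-240710 - 175073) = (-345252 + 284095)/(-240710 - 175073) = -61157/(-415783) = -61157*(-1/415783) = 61157/415783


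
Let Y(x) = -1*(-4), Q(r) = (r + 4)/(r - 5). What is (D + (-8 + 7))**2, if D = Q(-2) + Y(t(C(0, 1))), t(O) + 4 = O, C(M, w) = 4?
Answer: 361/49 ≈ 7.3673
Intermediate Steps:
t(O) = -4 + O
Q(r) = (4 + r)/(-5 + r)
Y(x) = 4
D = 26/7 (D = (4 - 2)/(-5 - 2) + 4 = 2/(-7) + 4 = -1/7*2 + 4 = -2/7 + 4 = 26/7 ≈ 3.7143)
(D + (-8 + 7))**2 = (26/7 + (-8 + 7))**2 = (26/7 - 1)**2 = (19/7)**2 = 361/49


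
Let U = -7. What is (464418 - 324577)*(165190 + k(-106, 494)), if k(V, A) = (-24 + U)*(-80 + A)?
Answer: 21305615396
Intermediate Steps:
k(V, A) = 2480 - 31*A (k(V, A) = (-24 - 7)*(-80 + A) = -31*(-80 + A) = 2480 - 31*A)
(464418 - 324577)*(165190 + k(-106, 494)) = (464418 - 324577)*(165190 + (2480 - 31*494)) = 139841*(165190 + (2480 - 15314)) = 139841*(165190 - 12834) = 139841*152356 = 21305615396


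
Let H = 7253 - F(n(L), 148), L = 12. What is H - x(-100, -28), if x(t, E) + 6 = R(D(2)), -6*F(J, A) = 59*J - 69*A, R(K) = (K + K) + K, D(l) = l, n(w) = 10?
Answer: 16948/3 ≈ 5649.3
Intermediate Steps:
R(K) = 3*K (R(K) = 2*K + K = 3*K)
F(J, A) = -59*J/6 + 23*A/2 (F(J, A) = -(59*J - 69*A)/6 = -(-69*A + 59*J)/6 = -59*J/6 + 23*A/2)
x(t, E) = 0 (x(t, E) = -6 + 3*2 = -6 + 6 = 0)
H = 16948/3 (H = 7253 - (-59/6*10 + (23/2)*148) = 7253 - (-295/3 + 1702) = 7253 - 1*4811/3 = 7253 - 4811/3 = 16948/3 ≈ 5649.3)
H - x(-100, -28) = 16948/3 - 1*0 = 16948/3 + 0 = 16948/3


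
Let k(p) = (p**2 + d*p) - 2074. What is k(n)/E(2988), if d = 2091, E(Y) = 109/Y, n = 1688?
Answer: 19054111464/109 ≈ 1.7481e+8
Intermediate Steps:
k(p) = -2074 + p**2 + 2091*p (k(p) = (p**2 + 2091*p) - 2074 = -2074 + p**2 + 2091*p)
k(n)/E(2988) = (-2074 + 1688**2 + 2091*1688)/((109/2988)) = (-2074 + 2849344 + 3529608)/((109*(1/2988))) = 6376878/(109/2988) = 6376878*(2988/109) = 19054111464/109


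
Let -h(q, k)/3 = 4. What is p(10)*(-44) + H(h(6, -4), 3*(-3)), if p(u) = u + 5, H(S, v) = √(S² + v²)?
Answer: -645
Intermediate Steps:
h(q, k) = -12 (h(q, k) = -3*4 = -12)
p(u) = 5 + u
p(10)*(-44) + H(h(6, -4), 3*(-3)) = (5 + 10)*(-44) + √((-12)² + (3*(-3))²) = 15*(-44) + √(144 + (-9)²) = -660 + √(144 + 81) = -660 + √225 = -660 + 15 = -645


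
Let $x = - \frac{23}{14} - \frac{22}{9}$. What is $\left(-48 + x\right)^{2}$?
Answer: $\frac{43072969}{15876} \approx 2713.1$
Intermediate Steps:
$x = - \frac{515}{126}$ ($x = \left(-23\right) \frac{1}{14} - \frac{22}{9} = - \frac{23}{14} - \frac{22}{9} = - \frac{515}{126} \approx -4.0873$)
$\left(-48 + x\right)^{2} = \left(-48 - \frac{515}{126}\right)^{2} = \left(- \frac{6563}{126}\right)^{2} = \frac{43072969}{15876}$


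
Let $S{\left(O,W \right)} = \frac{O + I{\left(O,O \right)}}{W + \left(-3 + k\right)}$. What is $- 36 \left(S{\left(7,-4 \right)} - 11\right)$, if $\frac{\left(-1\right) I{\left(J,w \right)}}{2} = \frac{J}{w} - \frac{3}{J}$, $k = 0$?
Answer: $\frac{20880}{49} \approx 426.12$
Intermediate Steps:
$I{\left(J,w \right)} = \frac{6}{J} - \frac{2 J}{w}$ ($I{\left(J,w \right)} = - 2 \left(\frac{J}{w} - \frac{3}{J}\right) = - 2 \left(- \frac{3}{J} + \frac{J}{w}\right) = \frac{6}{J} - \frac{2 J}{w}$)
$S{\left(O,W \right)} = \frac{-2 + O + \frac{6}{O}}{-3 + W}$ ($S{\left(O,W \right)} = \frac{O + \left(\frac{6}{O} - \frac{2 O}{O}\right)}{W + \left(-3 + 0\right)} = \frac{O - \left(2 - \frac{6}{O}\right)}{W - 3} = \frac{O - \left(2 - \frac{6}{O}\right)}{-3 + W} = \frac{-2 + O + \frac{6}{O}}{-3 + W}$)
$- 36 \left(S{\left(7,-4 \right)} - 11\right) = - 36 \left(\frac{6 + 7^{2} - 14}{7 \left(-3 - 4\right)} - 11\right) = - 36 \left(\frac{6 + 49 - 14}{7 \left(-7\right)} - 11\right) = - 36 \left(\frac{1}{7} \left(- \frac{1}{7}\right) 41 - 11\right) = - 36 \left(- \frac{41}{49} - 11\right) = \left(-36\right) \left(- \frac{580}{49}\right) = \frac{20880}{49}$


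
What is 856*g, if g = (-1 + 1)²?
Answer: 0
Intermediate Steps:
g = 0 (g = 0² = 0)
856*g = 856*0 = 0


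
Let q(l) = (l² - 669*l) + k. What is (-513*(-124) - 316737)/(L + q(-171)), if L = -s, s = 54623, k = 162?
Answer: -253125/89179 ≈ -2.8384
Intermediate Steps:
q(l) = 162 + l² - 669*l (q(l) = (l² - 669*l) + 162 = 162 + l² - 669*l)
L = -54623 (L = -1*54623 = -54623)
(-513*(-124) - 316737)/(L + q(-171)) = (-513*(-124) - 316737)/(-54623 + (162 + (-171)² - 669*(-171))) = (63612 - 316737)/(-54623 + (162 + 29241 + 114399)) = -253125/(-54623 + 143802) = -253125/89179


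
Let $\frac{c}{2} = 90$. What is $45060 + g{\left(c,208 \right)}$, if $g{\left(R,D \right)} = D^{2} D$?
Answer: $9043972$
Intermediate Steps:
$c = 180$ ($c = 2 \cdot 90 = 180$)
$g{\left(R,D \right)} = D^{3}$
$45060 + g{\left(c,208 \right)} = 45060 + 208^{3} = 45060 + 8998912 = 9043972$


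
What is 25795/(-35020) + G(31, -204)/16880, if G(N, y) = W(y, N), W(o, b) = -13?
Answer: -21793743/29556880 ≈ -0.73735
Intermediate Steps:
G(N, y) = -13
25795/(-35020) + G(31, -204)/16880 = 25795/(-35020) - 13/16880 = 25795*(-1/35020) - 13*1/16880 = -5159/7004 - 13/16880 = -21793743/29556880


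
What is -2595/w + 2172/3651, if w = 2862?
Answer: -362009/1161018 ≈ -0.31180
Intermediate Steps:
-2595/w + 2172/3651 = -2595/2862 + 2172/3651 = -2595*1/2862 + 2172*(1/3651) = -865/954 + 724/1217 = -362009/1161018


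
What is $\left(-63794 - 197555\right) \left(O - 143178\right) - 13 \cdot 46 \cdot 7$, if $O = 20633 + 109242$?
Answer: $3476721561$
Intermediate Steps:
$O = 129875$
$\left(-63794 - 197555\right) \left(O - 143178\right) - 13 \cdot 46 \cdot 7 = \left(-63794 - 197555\right) \left(129875 - 143178\right) - 13 \cdot 46 \cdot 7 = \left(-261349\right) \left(-13303\right) - 598 \cdot 7 = 3476725747 - 4186 = 3476721561$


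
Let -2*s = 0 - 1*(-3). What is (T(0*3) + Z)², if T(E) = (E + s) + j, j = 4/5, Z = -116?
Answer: 1361889/100 ≈ 13619.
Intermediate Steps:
s = -3/2 (s = -(0 - 1*(-3))/2 = -(0 + 3)/2 = -½*3 = -3/2 ≈ -1.5000)
j = ⅘ (j = 4*(⅕) = ⅘ ≈ 0.80000)
T(E) = -7/10 + E (T(E) = (E - 3/2) + ⅘ = (-3/2 + E) + ⅘ = -7/10 + E)
(T(0*3) + Z)² = ((-7/10 + 0*3) - 116)² = ((-7/10 + 0) - 116)² = (-7/10 - 116)² = (-1167/10)² = 1361889/100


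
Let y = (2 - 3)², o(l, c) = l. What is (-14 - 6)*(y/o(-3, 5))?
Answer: 20/3 ≈ 6.6667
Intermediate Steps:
y = 1 (y = (-1)² = 1)
(-14 - 6)*(y/o(-3, 5)) = (-14 - 6)*(1/(-3)) = -20*(-1)/3 = -20*(-⅓) = 20/3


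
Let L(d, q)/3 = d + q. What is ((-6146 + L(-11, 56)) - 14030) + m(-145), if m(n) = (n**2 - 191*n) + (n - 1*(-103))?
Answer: 28637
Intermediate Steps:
L(d, q) = 3*d + 3*q (L(d, q) = 3*(d + q) = 3*d + 3*q)
m(n) = 103 + n**2 - 190*n (m(n) = (n**2 - 191*n) + (n + 103) = (n**2 - 191*n) + (103 + n) = 103 + n**2 - 190*n)
((-6146 + L(-11, 56)) - 14030) + m(-145) = ((-6146 + (3*(-11) + 3*56)) - 14030) + (103 + (-145)**2 - 190*(-145)) = ((-6146 + (-33 + 168)) - 14030) + (103 + 21025 + 27550) = ((-6146 + 135) - 14030) + 48678 = (-6011 - 14030) + 48678 = -20041 + 48678 = 28637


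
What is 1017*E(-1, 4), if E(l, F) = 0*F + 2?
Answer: 2034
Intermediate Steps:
E(l, F) = 2 (E(l, F) = 0 + 2 = 2)
1017*E(-1, 4) = 1017*2 = 2034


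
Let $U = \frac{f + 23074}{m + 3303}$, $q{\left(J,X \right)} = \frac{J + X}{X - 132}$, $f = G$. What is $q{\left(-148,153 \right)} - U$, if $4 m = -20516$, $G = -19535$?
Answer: $\frac{83449}{38346} \approx 2.1762$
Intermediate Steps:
$f = -19535$
$q{\left(J,X \right)} = \frac{J + X}{-132 + X}$
$m = -5129$ ($m = \frac{1}{4} \left(-20516\right) = -5129$)
$U = - \frac{3539}{1826}$ ($U = \frac{-19535 + 23074}{-5129 + 3303} = \frac{3539}{-1826} = 3539 \left(- \frac{1}{1826}\right) = - \frac{3539}{1826} \approx -1.9381$)
$q{\left(-148,153 \right)} - U = \frac{-148 + 153}{-132 + 153} - - \frac{3539}{1826} = \frac{1}{21} \cdot 5 + \frac{3539}{1826} = \frac{5}{21} + \frac{3539}{1826} = \frac{83449}{38346}$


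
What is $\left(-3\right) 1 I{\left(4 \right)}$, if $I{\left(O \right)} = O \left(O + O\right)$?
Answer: $-96$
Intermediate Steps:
$I{\left(O \right)} = 2 O^{2}$ ($I{\left(O \right)} = O 2 O = 2 O^{2}$)
$\left(-3\right) 1 I{\left(4 \right)} = \left(-3\right) 1 \cdot 2 \cdot 4^{2} = - 3 \cdot 2 \cdot 16 = \left(-3\right) 32 = -96$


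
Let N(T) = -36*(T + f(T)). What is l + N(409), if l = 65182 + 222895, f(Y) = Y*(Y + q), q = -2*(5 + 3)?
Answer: -5513179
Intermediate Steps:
q = -16 (q = -2*8 = -16)
f(Y) = Y*(-16 + Y) (f(Y) = Y*(Y - 16) = Y*(-16 + Y))
l = 288077
N(T) = -36*T - 36*T*(-16 + T) (N(T) = -36*(T + T*(-16 + T)) = -36*T - 36*T*(-16 + T))
l + N(409) = 288077 + 36*409*(15 - 1*409) = 288077 + 36*409*(15 - 409) = 288077 + 36*409*(-394) = 288077 - 5801256 = -5513179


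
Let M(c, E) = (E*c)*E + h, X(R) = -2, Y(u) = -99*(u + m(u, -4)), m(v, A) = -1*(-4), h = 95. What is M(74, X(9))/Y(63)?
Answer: -391/6633 ≈ -0.058948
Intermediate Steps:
m(v, A) = 4
Y(u) = -396 - 99*u (Y(u) = -99*(u + 4) = -99*(4 + u) = -396 - 99*u)
M(c, E) = 95 + c*E² (M(c, E) = (E*c)*E + 95 = c*E² + 95 = 95 + c*E²)
M(74, X(9))/Y(63) = (95 + 74*(-2)²)/(-396 - 99*63) = (95 + 74*4)/(-396 - 6237) = (95 + 296)/(-6633) = 391*(-1/6633) = -391/6633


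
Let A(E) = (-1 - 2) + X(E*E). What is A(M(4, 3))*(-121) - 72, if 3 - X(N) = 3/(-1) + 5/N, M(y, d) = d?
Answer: -3310/9 ≈ -367.78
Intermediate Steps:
X(N) = 6 - 5/N (X(N) = 3 - (3/(-1) + 5/N) = 3 - (3*(-1) + 5/N) = 3 - (-3 + 5/N) = 3 + (3 - 5/N) = 6 - 5/N)
A(E) = 3 - 5/E² (A(E) = (-1 - 2) + (6 - 5/E²) = -3 + (6 - 5/E²) = 3 - 5/E²)
A(M(4, 3))*(-121) - 72 = (3 - 5/3²)*(-121) - 72 = (3 - 5*⅑)*(-121) - 72 = (3 - 5/9)*(-121) - 72 = (22/9)*(-121) - 72 = -2662/9 - 72 = -3310/9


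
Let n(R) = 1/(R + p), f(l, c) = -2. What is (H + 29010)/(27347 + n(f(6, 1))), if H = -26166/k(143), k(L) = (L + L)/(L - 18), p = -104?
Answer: 266383830/414525683 ≈ 0.64262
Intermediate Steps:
k(L) = 2*L/(-18 + L) (k(L) = (2*L)/(-18 + L) = 2*L/(-18 + L))
n(R) = 1/(-104 + R) (n(R) = 1/(R - 104) = 1/(-104 + R))
H = -1635375/143 (H = -26166/(2*143/(-18 + 143)) = -26166/(2*143/125) = -26166/(2*143*(1/125)) = -26166/286/125 = -26166*125/286 = -1635375/143 ≈ -11436.)
(H + 29010)/(27347 + n(f(6, 1))) = (-1635375/143 + 29010)/(27347 + 1/(-104 - 2)) = 2513055/(143*(27347 + 1/(-106))) = 2513055/(143*(27347 - 1/106)) = 2513055/(143*(2898781/106)) = (2513055/143)*(106/2898781) = 266383830/414525683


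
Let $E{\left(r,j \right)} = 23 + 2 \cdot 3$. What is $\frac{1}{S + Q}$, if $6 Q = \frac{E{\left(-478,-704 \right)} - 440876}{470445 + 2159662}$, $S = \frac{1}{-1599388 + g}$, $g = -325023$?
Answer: $- \frac{10122813683954}{282795532253} \approx -35.796$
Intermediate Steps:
$E{\left(r,j \right)} = 29$ ($E{\left(r,j \right)} = 23 + 6 = 29$)
$S = - \frac{1}{1924411}$ ($S = \frac{1}{-1599388 - 325023} = \frac{1}{-1924411} = - \frac{1}{1924411} \approx -5.1964 \cdot 10^{-7}$)
$Q = - \frac{146949}{5260214}$ ($Q = \frac{\left(29 - 440876\right) \frac{1}{470445 + 2159662}}{6} = \frac{\left(-440847\right) \frac{1}{2630107}}{6} = \frac{1}{6} \left(- \frac{440847}{2630107}\right) = - \frac{146949}{5260214} \approx -0.027936$)
$\frac{1}{S + Q} = \frac{1}{- \frac{1}{1924411} - \frac{146949}{5260214}} = \frac{1}{- \frac{282795532253}{10122813683954}} = - \frac{10122813683954}{282795532253}$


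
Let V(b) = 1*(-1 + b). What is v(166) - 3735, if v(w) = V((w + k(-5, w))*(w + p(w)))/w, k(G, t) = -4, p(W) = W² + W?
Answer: 3897845/166 ≈ 23481.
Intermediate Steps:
p(W) = W + W²
V(b) = -1 + b
v(w) = (-1 + (-4 + w)*(w + w*(1 + w)))/w (v(w) = (-1 + (w - 4)*(w + w*(1 + w)))/w = (-1 + (-4 + w)*(w + w*(1 + w)))/w)
v(166) - 3735 = (-8 + 166² - 1/166 - 2*166) - 3735 = (-8 + 27556 - 1*1/166 - 332) - 3735 = (-8 + 27556 - 1/166 - 332) - 3735 = 4517855/166 - 3735 = 3897845/166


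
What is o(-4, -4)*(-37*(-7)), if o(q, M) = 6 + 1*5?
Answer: 2849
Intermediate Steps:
o(q, M) = 11 (o(q, M) = 6 + 5 = 11)
o(-4, -4)*(-37*(-7)) = 11*(-37*(-7)) = 11*259 = 2849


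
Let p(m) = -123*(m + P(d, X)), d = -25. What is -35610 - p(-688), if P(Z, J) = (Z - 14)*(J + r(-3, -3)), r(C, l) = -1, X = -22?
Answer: -9903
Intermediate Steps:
P(Z, J) = (-1 + J)*(-14 + Z) (P(Z, J) = (Z - 14)*(J - 1) = (-14 + Z)*(-1 + J) = (-1 + J)*(-14 + Z))
p(m) = -110331 - 123*m (p(m) = -123*(m + (14 - 1*(-25) - 14*(-22) - 22*(-25))) = -123*(m + (14 + 25 + 308 + 550)) = -123*(m + 897) = -123*(897 + m) = -110331 - 123*m)
-35610 - p(-688) = -35610 - (-110331 - 123*(-688)) = -35610 - (-110331 + 84624) = -35610 - 1*(-25707) = -35610 + 25707 = -9903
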